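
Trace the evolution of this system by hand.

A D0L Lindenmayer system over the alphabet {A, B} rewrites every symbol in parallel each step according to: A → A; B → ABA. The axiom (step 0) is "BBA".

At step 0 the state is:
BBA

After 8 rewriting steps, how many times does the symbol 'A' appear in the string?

33

k=0  BBA
k=1  ABAABAA
k=2  AABAAAABAAA
k=3  AAABAAAAAABAAAA
k=4  AAAABAAAAAAAABAAAAA
k=5  AAAAABAAAAAAAAAABAAAAAA
k=6  AAAAAABAAAAAAAAAAAABAAAAAAA
k=7  AAAAAAABAAAAAAAAAAAAAABAAAAAAAA
k=8  AAAAAAAABAAAAAAAAAAAAAAAABAAAAAAAAA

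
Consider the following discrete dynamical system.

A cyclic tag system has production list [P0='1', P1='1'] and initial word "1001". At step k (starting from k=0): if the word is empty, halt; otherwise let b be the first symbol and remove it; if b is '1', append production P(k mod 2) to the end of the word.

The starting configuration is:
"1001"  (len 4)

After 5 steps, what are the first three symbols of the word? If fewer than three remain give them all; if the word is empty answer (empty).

11

0) "1001"  (len 4)
1) "0011"  (len 4)
2) "011"  (len 3)
3) "11"  (len 2)
4) "11"  (len 2)
5) "11"  (len 2)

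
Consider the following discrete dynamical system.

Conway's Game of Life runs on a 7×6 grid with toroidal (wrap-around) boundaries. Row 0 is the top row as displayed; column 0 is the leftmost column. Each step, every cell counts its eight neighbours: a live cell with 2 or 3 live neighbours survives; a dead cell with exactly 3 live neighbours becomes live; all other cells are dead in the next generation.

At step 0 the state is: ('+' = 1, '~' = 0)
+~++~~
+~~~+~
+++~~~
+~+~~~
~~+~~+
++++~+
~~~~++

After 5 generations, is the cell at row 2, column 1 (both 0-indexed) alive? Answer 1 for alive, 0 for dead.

[0] +~++~~
+~~~+~
+++~~~
+~+~~~
~~+~~+
++++~+
~~~~++
[1] ++~+~~
+~~~~~
+~++~~
+~++~+
~~~~++
~+++~~
~~~~~~
[2] ++~~~~
+~~+~+
+~+++~
+~+~~~
~~~~~+
~~+++~
+~~+~~
[3] ~++~+~
~~~+~~
+~+~+~
+~+~+~
~++~++
~~++++
+~~+++
[4] +++~~~
~~~~++
~~+~+~
+~+~+~
~~~~~~
~~~~~~
+~~~~~
[5] ++~~~~
+~+~++
~+~~+~
~+~~~+
~~~~~~
~~~~~~
+~~~~~

1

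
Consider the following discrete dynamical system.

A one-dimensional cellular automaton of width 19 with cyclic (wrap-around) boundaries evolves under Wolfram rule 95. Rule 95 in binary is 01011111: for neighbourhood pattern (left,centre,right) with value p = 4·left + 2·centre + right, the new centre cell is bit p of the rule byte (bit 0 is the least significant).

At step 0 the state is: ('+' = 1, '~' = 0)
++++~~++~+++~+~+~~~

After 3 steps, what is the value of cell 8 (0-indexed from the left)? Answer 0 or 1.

gen 0: ++++~~++~+++~+~+~~~
gen 1: +~~+++++~+~+~+~++++
gen 2: ++++~~~+~+~+~+~+~~~
gen 3: +~~+++++~+~+~+~++++

0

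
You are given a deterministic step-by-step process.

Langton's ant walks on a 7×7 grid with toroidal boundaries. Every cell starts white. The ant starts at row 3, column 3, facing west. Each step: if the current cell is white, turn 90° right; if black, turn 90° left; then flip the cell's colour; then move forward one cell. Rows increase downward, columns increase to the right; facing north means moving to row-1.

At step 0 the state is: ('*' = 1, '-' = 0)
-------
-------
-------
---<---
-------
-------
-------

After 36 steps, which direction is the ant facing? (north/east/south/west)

0) -------
-------
-------
---<---
-------
-------
-------
1) -------
-------
---^---
---*---
-------
-------
-------
2) -------
-------
---*>--
---*---
-------
-------
-------
3) -------
-------
---**--
---*v--
-------
-------
-------
4) -------
-------
---**--
---<*--
-------
-------
-------
5) -------
-------
---**--
----*--
---v---
-------
-------
6) -------
-------
---**--
----*--
--<*---
-------
-------
7) -------
-------
---**--
--^-*--
--**---
-------
-------
8) -------
-------
---**--
--*>*--
--**---
-------
-------
9) -------
-------
---**--
--***--
--*v---
-------
-------
10) -------
-------
---**--
--***--
--*->--
-------
-------
11) -------
-------
---**--
--***--
--*-*--
----v--
-------
12) -------
-------
---**--
--***--
--*-*--
---<*--
-------
13) -------
-------
---**--
--***--
--*^*--
---**--
-------
14) -------
-------
---**--
--***--
--**>--
---**--
-------
15) -------
-------
---**--
--**^--
--**---
---**--
-------
16) -------
-------
---**--
--*<---
--**---
---**--
-------
17) -------
-------
---**--
--*----
--*v---
---**--
-------
18) -------
-------
---**--
--*----
--*->--
---**--
-------
19) -------
-------
---**--
--*----
--*-*--
---*v--
-------
20) -------
-------
---**--
--*----
--*-*--
---*->-
-------
21) -------
-------
---**--
--*----
--*-*--
---*-*-
-----v-
22) -------
-------
---**--
--*----
--*-*--
---*-*-
----<*-
23) -------
-------
---**--
--*----
--*-*--
---*^*-
----**-
24) -------
-------
---**--
--*----
--*-*--
---**>-
----**-
25) -------
-------
---**--
--*----
--*-*^-
---**--
----**-
26) -------
-------
---**--
--*----
--*-**>
---**--
----**-
27) -------
-------
---**--
--*----
--*-***
---**-v
----**-
28) -------
-------
---**--
--*----
--*-***
---**<*
----**-
29) -------
-------
---**--
--*----
--*-*^*
---****
----**-
30) -------
-------
---**--
--*----
--*-<-*
---****
----**-
31) -------
-------
---**--
--*----
--*---*
---*v**
----**-
32) -------
-------
---**--
--*----
--*---*
---*->*
----**-
33) -------
-------
---**--
--*----
--*--^*
---*--*
----**-
34) -------
-------
---**--
--*----
--*--*>
---*--*
----**-
35) -------
-------
---**--
--*---^
--*--*-
---*--*
----**-
36) -------
-------
---**--
>-*---*
--*--*-
---*--*
----**-

east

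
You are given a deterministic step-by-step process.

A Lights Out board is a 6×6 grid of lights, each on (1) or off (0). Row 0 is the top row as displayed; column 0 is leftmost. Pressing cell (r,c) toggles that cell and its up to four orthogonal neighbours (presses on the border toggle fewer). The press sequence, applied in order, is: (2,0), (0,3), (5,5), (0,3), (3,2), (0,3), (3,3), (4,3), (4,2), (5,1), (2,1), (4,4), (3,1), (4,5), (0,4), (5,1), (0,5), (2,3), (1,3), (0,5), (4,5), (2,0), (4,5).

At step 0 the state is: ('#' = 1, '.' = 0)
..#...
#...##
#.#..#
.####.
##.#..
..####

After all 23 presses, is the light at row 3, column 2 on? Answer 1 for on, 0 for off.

[0] ..#...
#...##
#.#..#
.####.
##.#..
..####
[1] ..#...
....##
.##..#
#####.
##.#..
..####
[2] ...##.
...###
.##..#
#####.
##.#..
..####
[3] ...##.
...###
.##..#
#####.
##.#.#
..##..
[4] ..#...
....##
.##..#
#####.
##.#.#
..##..
[5] ..#...
....##
.#...#
#...#.
####.#
..##..
[6] ...##.
...###
.#...#
#...#.
####.#
..##..
[7] ...##.
...###
.#.#.#
#.##..
###..#
..##..
[8] ...##.
...###
.#.#.#
#.#...
##.###
..#...
[9] ...##.
...###
.#.#.#
#.....
#.#.##
......
[10] ...##.
...###
.#.#.#
#.....
###.##
###...
[11] ...##.
.#.###
#.##.#
##....
###.##
###...
[12] ...##.
.#.###
#.##.#
##..#.
####..
###.#.
[13] ...##.
.#.###
####.#
..#.#.
#.##..
###.#.
[14] ...##.
.#.###
####.#
..#.##
#.####
###.##
[15] .....#
.#.#.#
####.#
..#.##
#.####
###.##
[16] .....#
.#.#.#
####.#
..#.##
######
....##
[17] ....#.
.#.#..
####.#
..#.##
######
....##
[18] ....#.
.#....
##..##
..####
######
....##
[19] ...##.
.####.
##.###
..####
######
....##
[20] ...#.#
.#####
##.###
..####
######
....##
[21] ...#.#
.#####
##.###
..###.
####..
....#.
[22] ...#.#
######
...###
#.###.
####..
....#.
[23] ...#.#
######
...###
#.####
######
....##

1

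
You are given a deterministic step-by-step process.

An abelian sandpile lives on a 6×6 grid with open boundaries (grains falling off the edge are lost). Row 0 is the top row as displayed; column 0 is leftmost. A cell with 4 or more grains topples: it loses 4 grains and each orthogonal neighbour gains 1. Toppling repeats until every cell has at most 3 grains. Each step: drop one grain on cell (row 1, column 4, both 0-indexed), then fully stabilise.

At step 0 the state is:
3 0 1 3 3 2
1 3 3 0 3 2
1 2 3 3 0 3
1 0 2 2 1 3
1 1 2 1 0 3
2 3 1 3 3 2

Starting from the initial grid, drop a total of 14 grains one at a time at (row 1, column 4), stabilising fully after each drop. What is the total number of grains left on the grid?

67

t=0: 3 0 1 3 3 2
1 3 3 0 3 2
1 2 3 3 0 3
1 0 2 2 1 3
1 1 2 1 0 3
2 3 1 3 3 2
t=1: 3 0 2 0 1 3
1 3 3 2 1 3
1 2 3 3 1 3
1 0 2 2 1 3
1 1 2 1 0 3
2 3 1 3 3 2
t=2: 3 0 2 0 1 3
1 3 3 2 2 3
1 2 3 3 1 3
1 0 2 2 1 3
1 1 2 1 0 3
2 3 1 3 3 2
t=3: 3 0 2 0 1 3
1 3 3 2 3 3
1 2 3 3 1 3
1 0 2 2 1 3
1 1 2 1 0 3
2 3 1 3 3 2
t=4: 3 0 2 0 3 0
1 3 3 3 1 2
1 2 3 3 3 1
1 0 2 2 2 1
1 1 2 1 1 0
2 3 1 3 3 3
t=5: 3 0 2 0 3 0
1 3 3 3 2 2
1 2 3 3 3 1
1 0 2 2 2 1
1 1 2 1 1 0
2 3 1 3 3 3
t=6: 3 0 2 0 3 0
1 3 3 3 3 2
1 2 3 3 3 1
1 0 2 2 2 1
1 1 2 1 1 0
2 3 1 3 3 3
t=7: 3 1 3 2 0 1
2 1 2 2 3 3
2 0 2 2 1 2
1 1 3 3 3 1
1 1 2 1 1 0
2 3 1 3 3 3
t=8: 3 1 3 2 1 2
2 1 2 3 1 0
2 0 2 2 2 3
1 1 3 3 3 1
1 1 2 1 1 0
2 3 1 3 3 3
t=9: 3 1 3 2 1 2
2 1 2 3 2 0
2 0 2 2 2 3
1 1 3 3 3 1
1 1 2 1 1 0
2 3 1 3 3 3
t=10: 3 1 3 2 1 2
2 1 2 3 3 0
2 0 2 2 2 3
1 1 3 3 3 1
1 1 2 1 1 0
2 3 1 3 3 3
t=11: 3 1 3 3 2 2
2 1 3 0 1 1
2 0 2 3 3 3
1 1 3 3 3 1
1 1 2 1 1 0
2 3 1 3 3 3
t=12: 3 1 3 3 2 2
2 1 3 0 2 1
2 0 2 3 3 3
1 1 3 3 3 1
1 1 2 1 1 0
2 3 1 3 3 3
t=13: 3 1 3 3 2 2
2 1 3 0 3 1
2 0 2 3 3 3
1 1 3 3 3 1
1 1 2 1 1 0
2 3 1 3 3 3
t=14: 3 2 1 2 0 3
2 2 2 0 3 3
2 1 1 3 3 0
1 2 1 2 1 3
1 1 3 2 2 0
2 3 1 3 3 3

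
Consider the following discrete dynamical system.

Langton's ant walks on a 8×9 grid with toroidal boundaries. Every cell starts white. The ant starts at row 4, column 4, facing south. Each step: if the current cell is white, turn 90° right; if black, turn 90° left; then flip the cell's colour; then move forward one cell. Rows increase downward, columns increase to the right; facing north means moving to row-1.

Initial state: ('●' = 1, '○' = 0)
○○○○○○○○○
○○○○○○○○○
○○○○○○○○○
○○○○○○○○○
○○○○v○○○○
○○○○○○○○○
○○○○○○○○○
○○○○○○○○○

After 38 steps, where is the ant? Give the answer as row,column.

1,5

[0] ○○○○○○○○○
○○○○○○○○○
○○○○○○○○○
○○○○○○○○○
○○○○v○○○○
○○○○○○○○○
○○○○○○○○○
○○○○○○○○○
[1] ○○○○○○○○○
○○○○○○○○○
○○○○○○○○○
○○○○○○○○○
○○○<●○○○○
○○○○○○○○○
○○○○○○○○○
○○○○○○○○○
[2] ○○○○○○○○○
○○○○○○○○○
○○○○○○○○○
○○○^○○○○○
○○○●●○○○○
○○○○○○○○○
○○○○○○○○○
○○○○○○○○○
[3] ○○○○○○○○○
○○○○○○○○○
○○○○○○○○○
○○○●>○○○○
○○○●●○○○○
○○○○○○○○○
○○○○○○○○○
○○○○○○○○○
[4] ○○○○○○○○○
○○○○○○○○○
○○○○○○○○○
○○○●●○○○○
○○○●v○○○○
○○○○○○○○○
○○○○○○○○○
○○○○○○○○○
[5] ○○○○○○○○○
○○○○○○○○○
○○○○○○○○○
○○○●●○○○○
○○○●○>○○○
○○○○○○○○○
○○○○○○○○○
○○○○○○○○○
[6] ○○○○○○○○○
○○○○○○○○○
○○○○○○○○○
○○○●●○○○○
○○○●○●○○○
○○○○○v○○○
○○○○○○○○○
○○○○○○○○○
[7] ○○○○○○○○○
○○○○○○○○○
○○○○○○○○○
○○○●●○○○○
○○○●○●○○○
○○○○<●○○○
○○○○○○○○○
○○○○○○○○○
[8] ○○○○○○○○○
○○○○○○○○○
○○○○○○○○○
○○○●●○○○○
○○○●^●○○○
○○○○●●○○○
○○○○○○○○○
○○○○○○○○○
[9] ○○○○○○○○○
○○○○○○○○○
○○○○○○○○○
○○○●●○○○○
○○○●●>○○○
○○○○●●○○○
○○○○○○○○○
○○○○○○○○○
[10] ○○○○○○○○○
○○○○○○○○○
○○○○○○○○○
○○○●●^○○○
○○○●●○○○○
○○○○●●○○○
○○○○○○○○○
○○○○○○○○○
[11] ○○○○○○○○○
○○○○○○○○○
○○○○○○○○○
○○○●●●>○○
○○○●●○○○○
○○○○●●○○○
○○○○○○○○○
○○○○○○○○○
[12] ○○○○○○○○○
○○○○○○○○○
○○○○○○○○○
○○○●●●●○○
○○○●●○v○○
○○○○●●○○○
○○○○○○○○○
○○○○○○○○○
[13] ○○○○○○○○○
○○○○○○○○○
○○○○○○○○○
○○○●●●●○○
○○○●●<●○○
○○○○●●○○○
○○○○○○○○○
○○○○○○○○○
[14] ○○○○○○○○○
○○○○○○○○○
○○○○○○○○○
○○○●●^●○○
○○○●●●●○○
○○○○●●○○○
○○○○○○○○○
○○○○○○○○○
[15] ○○○○○○○○○
○○○○○○○○○
○○○○○○○○○
○○○●<○●○○
○○○●●●●○○
○○○○●●○○○
○○○○○○○○○
○○○○○○○○○
[16] ○○○○○○○○○
○○○○○○○○○
○○○○○○○○○
○○○●○○●○○
○○○●v●●○○
○○○○●●○○○
○○○○○○○○○
○○○○○○○○○
[17] ○○○○○○○○○
○○○○○○○○○
○○○○○○○○○
○○○●○○●○○
○○○●○>●○○
○○○○●●○○○
○○○○○○○○○
○○○○○○○○○
[18] ○○○○○○○○○
○○○○○○○○○
○○○○○○○○○
○○○●○^●○○
○○○●○○●○○
○○○○●●○○○
○○○○○○○○○
○○○○○○○○○
[19] ○○○○○○○○○
○○○○○○○○○
○○○○○○○○○
○○○●○●>○○
○○○●○○●○○
○○○○●●○○○
○○○○○○○○○
○○○○○○○○○
[20] ○○○○○○○○○
○○○○○○○○○
○○○○○○^○○
○○○●○●○○○
○○○●○○●○○
○○○○●●○○○
○○○○○○○○○
○○○○○○○○○
[21] ○○○○○○○○○
○○○○○○○○○
○○○○○○●>○
○○○●○●○○○
○○○●○○●○○
○○○○●●○○○
○○○○○○○○○
○○○○○○○○○
[22] ○○○○○○○○○
○○○○○○○○○
○○○○○○●●○
○○○●○●○v○
○○○●○○●○○
○○○○●●○○○
○○○○○○○○○
○○○○○○○○○
[23] ○○○○○○○○○
○○○○○○○○○
○○○○○○●●○
○○○●○●<●○
○○○●○○●○○
○○○○●●○○○
○○○○○○○○○
○○○○○○○○○
[24] ○○○○○○○○○
○○○○○○○○○
○○○○○○^●○
○○○●○●●●○
○○○●○○●○○
○○○○●●○○○
○○○○○○○○○
○○○○○○○○○
[25] ○○○○○○○○○
○○○○○○○○○
○○○○○<○●○
○○○●○●●●○
○○○●○○●○○
○○○○●●○○○
○○○○○○○○○
○○○○○○○○○
[26] ○○○○○○○○○
○○○○○^○○○
○○○○○●○●○
○○○●○●●●○
○○○●○○●○○
○○○○●●○○○
○○○○○○○○○
○○○○○○○○○
[27] ○○○○○○○○○
○○○○○●>○○
○○○○○●○●○
○○○●○●●●○
○○○●○○●○○
○○○○●●○○○
○○○○○○○○○
○○○○○○○○○
[28] ○○○○○○○○○
○○○○○●●○○
○○○○○●v●○
○○○●○●●●○
○○○●○○●○○
○○○○●●○○○
○○○○○○○○○
○○○○○○○○○
[29] ○○○○○○○○○
○○○○○●●○○
○○○○○<●●○
○○○●○●●●○
○○○●○○●○○
○○○○●●○○○
○○○○○○○○○
○○○○○○○○○
[30] ○○○○○○○○○
○○○○○●●○○
○○○○○○●●○
○○○●○v●●○
○○○●○○●○○
○○○○●●○○○
○○○○○○○○○
○○○○○○○○○
[31] ○○○○○○○○○
○○○○○●●○○
○○○○○○●●○
○○○●○○>●○
○○○●○○●○○
○○○○●●○○○
○○○○○○○○○
○○○○○○○○○
[32] ○○○○○○○○○
○○○○○●●○○
○○○○○○^●○
○○○●○○○●○
○○○●○○●○○
○○○○●●○○○
○○○○○○○○○
○○○○○○○○○
[33] ○○○○○○○○○
○○○○○●●○○
○○○○○<○●○
○○○●○○○●○
○○○●○○●○○
○○○○●●○○○
○○○○○○○○○
○○○○○○○○○
[34] ○○○○○○○○○
○○○○○^●○○
○○○○○●○●○
○○○●○○○●○
○○○●○○●○○
○○○○●●○○○
○○○○○○○○○
○○○○○○○○○
[35] ○○○○○○○○○
○○○○<○●○○
○○○○○●○●○
○○○●○○○●○
○○○●○○●○○
○○○○●●○○○
○○○○○○○○○
○○○○○○○○○
[36] ○○○○^○○○○
○○○○●○●○○
○○○○○●○●○
○○○●○○○●○
○○○●○○●○○
○○○○●●○○○
○○○○○○○○○
○○○○○○○○○
[37] ○○○○●>○○○
○○○○●○●○○
○○○○○●○●○
○○○●○○○●○
○○○●○○●○○
○○○○●●○○○
○○○○○○○○○
○○○○○○○○○
[38] ○○○○●●○○○
○○○○●v●○○
○○○○○●○●○
○○○●○○○●○
○○○●○○●○○
○○○○●●○○○
○○○○○○○○○
○○○○○○○○○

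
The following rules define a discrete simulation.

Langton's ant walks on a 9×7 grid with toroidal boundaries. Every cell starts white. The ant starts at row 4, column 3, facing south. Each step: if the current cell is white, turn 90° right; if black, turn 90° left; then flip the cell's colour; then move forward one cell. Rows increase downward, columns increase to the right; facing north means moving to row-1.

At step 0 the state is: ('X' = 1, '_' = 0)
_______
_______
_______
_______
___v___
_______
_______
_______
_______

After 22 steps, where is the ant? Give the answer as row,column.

3,6

gen 0: _______
_______
_______
_______
___v___
_______
_______
_______
_______
gen 1: _______
_______
_______
_______
__<X___
_______
_______
_______
_______
gen 2: _______
_______
_______
__^____
__XX___
_______
_______
_______
_______
gen 3: _______
_______
_______
__X>___
__XX___
_______
_______
_______
_______
gen 4: _______
_______
_______
__XX___
__Xv___
_______
_______
_______
_______
gen 5: _______
_______
_______
__XX___
__X_>__
_______
_______
_______
_______
gen 6: _______
_______
_______
__XX___
__X_X__
____v__
_______
_______
_______
gen 7: _______
_______
_______
__XX___
__X_X__
___<X__
_______
_______
_______
gen 8: _______
_______
_______
__XX___
__X^X__
___XX__
_______
_______
_______
gen 9: _______
_______
_______
__XX___
__XX>__
___XX__
_______
_______
_______
gen 10: _______
_______
_______
__XX^__
__XX___
___XX__
_______
_______
_______
gen 11: _______
_______
_______
__XXX>_
__XX___
___XX__
_______
_______
_______
gen 12: _______
_______
_______
__XXXX_
__XX_v_
___XX__
_______
_______
_______
gen 13: _______
_______
_______
__XXXX_
__XX<X_
___XX__
_______
_______
_______
gen 14: _______
_______
_______
__XX^X_
__XXXX_
___XX__
_______
_______
_______
gen 15: _______
_______
_______
__X<_X_
__XXXX_
___XX__
_______
_______
_______
gen 16: _______
_______
_______
__X__X_
__XvXX_
___XX__
_______
_______
_______
gen 17: _______
_______
_______
__X__X_
__X_>X_
___XX__
_______
_______
_______
gen 18: _______
_______
_______
__X_^X_
__X__X_
___XX__
_______
_______
_______
gen 19: _______
_______
_______
__X_X>_
__X__X_
___XX__
_______
_______
_______
gen 20: _______
_______
_____^_
__X_X__
__X__X_
___XX__
_______
_______
_______
gen 21: _______
_______
_____X>
__X_X__
__X__X_
___XX__
_______
_______
_______
gen 22: _______
_______
_____XX
__X_X_v
__X__X_
___XX__
_______
_______
_______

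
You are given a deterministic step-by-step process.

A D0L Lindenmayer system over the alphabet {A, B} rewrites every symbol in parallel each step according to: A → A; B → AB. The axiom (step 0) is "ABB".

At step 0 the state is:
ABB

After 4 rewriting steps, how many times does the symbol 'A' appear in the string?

[0] ABB
[1] AABAB
[2] AAABAAB
[3] AAAABAAAB
[4] AAAAABAAAAB

9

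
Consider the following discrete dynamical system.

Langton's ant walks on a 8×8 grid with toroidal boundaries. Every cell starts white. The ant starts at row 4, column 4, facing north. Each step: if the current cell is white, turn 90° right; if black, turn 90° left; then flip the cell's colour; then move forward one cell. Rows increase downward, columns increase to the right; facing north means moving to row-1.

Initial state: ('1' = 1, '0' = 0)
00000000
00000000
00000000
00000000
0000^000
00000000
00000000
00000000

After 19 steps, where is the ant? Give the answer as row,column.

[0] 00000000
00000000
00000000
00000000
0000^000
00000000
00000000
00000000
[1] 00000000
00000000
00000000
00000000
00001>00
00000000
00000000
00000000
[2] 00000000
00000000
00000000
00000000
00001100
00000v00
00000000
00000000
[3] 00000000
00000000
00000000
00000000
00001100
0000<100
00000000
00000000
[4] 00000000
00000000
00000000
00000000
0000^100
00001100
00000000
00000000
[5] 00000000
00000000
00000000
00000000
000<0100
00001100
00000000
00000000
[6] 00000000
00000000
00000000
000^0000
00010100
00001100
00000000
00000000
[7] 00000000
00000000
00000000
0001>000
00010100
00001100
00000000
00000000
[8] 00000000
00000000
00000000
00011000
0001v100
00001100
00000000
00000000
[9] 00000000
00000000
00000000
00011000
000<1100
00001100
00000000
00000000
[10] 00000000
00000000
00000000
00011000
00001100
000v1100
00000000
00000000
[11] 00000000
00000000
00000000
00011000
00001100
00<11100
00000000
00000000
[12] 00000000
00000000
00000000
00011000
00^01100
00111100
00000000
00000000
[13] 00000000
00000000
00000000
00011000
001>1100
00111100
00000000
00000000
[14] 00000000
00000000
00000000
00011000
00111100
001v1100
00000000
00000000
[15] 00000000
00000000
00000000
00011000
00111100
0010>100
00000000
00000000
[16] 00000000
00000000
00000000
00011000
0011^100
00100100
00000000
00000000
[17] 00000000
00000000
00000000
00011000
001<0100
00100100
00000000
00000000
[18] 00000000
00000000
00000000
00011000
00100100
001v0100
00000000
00000000
[19] 00000000
00000000
00000000
00011000
00100100
00<10100
00000000
00000000

5,2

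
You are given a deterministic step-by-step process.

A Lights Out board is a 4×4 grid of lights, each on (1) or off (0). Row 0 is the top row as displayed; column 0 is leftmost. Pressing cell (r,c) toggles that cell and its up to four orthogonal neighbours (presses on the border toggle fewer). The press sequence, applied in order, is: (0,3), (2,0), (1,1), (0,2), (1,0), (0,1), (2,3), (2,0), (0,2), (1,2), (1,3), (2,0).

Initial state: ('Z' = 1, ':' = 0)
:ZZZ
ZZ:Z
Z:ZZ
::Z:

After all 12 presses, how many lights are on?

step 0: :ZZZ
ZZ:Z
Z:ZZ
::Z:
step 1: :Z::
ZZ::
Z:ZZ
::Z:
step 2: :Z::
:Z::
:ZZZ
Z:Z:
step 3: ::::
Z:Z:
::ZZ
Z:Z:
step 4: :ZZZ
Z:::
::ZZ
Z:Z:
step 5: ZZZZ
:Z::
Z:ZZ
Z:Z:
step 6: :::Z
::::
Z:ZZ
Z:Z:
step 7: :::Z
:::Z
Z:::
Z:ZZ
step 8: :::Z
Z::Z
:Z::
::ZZ
step 9: :ZZ:
Z:ZZ
:Z::
::ZZ
step 10: :Z::
ZZ::
:ZZ:
::ZZ
step 11: :Z:Z
ZZZZ
:ZZZ
::ZZ
step 12: :Z:Z
:ZZZ
Z:ZZ
Z:ZZ

11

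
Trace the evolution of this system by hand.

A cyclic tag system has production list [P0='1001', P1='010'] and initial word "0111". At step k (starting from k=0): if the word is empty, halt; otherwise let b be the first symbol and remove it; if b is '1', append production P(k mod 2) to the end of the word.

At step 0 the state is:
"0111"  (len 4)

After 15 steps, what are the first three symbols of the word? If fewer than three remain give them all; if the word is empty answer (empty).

0) "0111"  (len 4)
1) "111"  (len 3)
2) "11010"  (len 5)
3) "10101001"  (len 8)
4) "0101001010"  (len 10)
5) "101001010"  (len 9)
6) "01001010010"  (len 11)
7) "1001010010"  (len 10)
8) "001010010010"  (len 12)
9) "01010010010"  (len 11)
10) "1010010010"  (len 10)
11) "0100100101001"  (len 13)
12) "100100101001"  (len 12)
13) "001001010011001"  (len 15)
14) "01001010011001"  (len 14)
15) "1001010011001"  (len 13)

100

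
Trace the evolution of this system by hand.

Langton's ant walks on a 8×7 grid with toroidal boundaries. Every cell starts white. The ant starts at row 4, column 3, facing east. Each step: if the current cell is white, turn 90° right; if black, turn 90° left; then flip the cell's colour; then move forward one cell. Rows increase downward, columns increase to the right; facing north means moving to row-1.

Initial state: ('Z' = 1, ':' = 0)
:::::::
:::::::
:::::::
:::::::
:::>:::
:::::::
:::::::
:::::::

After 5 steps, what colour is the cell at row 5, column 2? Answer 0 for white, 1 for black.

1

k=0  :::::::
:::::::
:::::::
:::::::
:::>:::
:::::::
:::::::
:::::::
k=1  :::::::
:::::::
:::::::
:::::::
:::Z:::
:::v:::
:::::::
:::::::
k=2  :::::::
:::::::
:::::::
:::::::
:::Z:::
::<Z:::
:::::::
:::::::
k=3  :::::::
:::::::
:::::::
:::::::
::^Z:::
::ZZ:::
:::::::
:::::::
k=4  :::::::
:::::::
:::::::
:::::::
::Z>:::
::ZZ:::
:::::::
:::::::
k=5  :::::::
:::::::
:::::::
:::^:::
::Z::::
::ZZ:::
:::::::
:::::::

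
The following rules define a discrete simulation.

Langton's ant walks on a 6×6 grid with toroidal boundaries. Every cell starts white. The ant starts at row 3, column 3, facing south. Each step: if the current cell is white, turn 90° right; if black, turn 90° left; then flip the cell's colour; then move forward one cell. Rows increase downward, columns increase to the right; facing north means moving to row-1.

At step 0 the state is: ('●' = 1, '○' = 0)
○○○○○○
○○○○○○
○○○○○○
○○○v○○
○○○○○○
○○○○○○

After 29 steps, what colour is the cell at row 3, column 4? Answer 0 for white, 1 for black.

0) ○○○○○○
○○○○○○
○○○○○○
○○○v○○
○○○○○○
○○○○○○
1) ○○○○○○
○○○○○○
○○○○○○
○○<●○○
○○○○○○
○○○○○○
2) ○○○○○○
○○○○○○
○○^○○○
○○●●○○
○○○○○○
○○○○○○
3) ○○○○○○
○○○○○○
○○●>○○
○○●●○○
○○○○○○
○○○○○○
4) ○○○○○○
○○○○○○
○○●●○○
○○●v○○
○○○○○○
○○○○○○
5) ○○○○○○
○○○○○○
○○●●○○
○○●○>○
○○○○○○
○○○○○○
6) ○○○○○○
○○○○○○
○○●●○○
○○●○●○
○○○○v○
○○○○○○
7) ○○○○○○
○○○○○○
○○●●○○
○○●○●○
○○○<●○
○○○○○○
8) ○○○○○○
○○○○○○
○○●●○○
○○●^●○
○○○●●○
○○○○○○
9) ○○○○○○
○○○○○○
○○●●○○
○○●●>○
○○○●●○
○○○○○○
10) ○○○○○○
○○○○○○
○○●●^○
○○●●○○
○○○●●○
○○○○○○
11) ○○○○○○
○○○○○○
○○●●●>
○○●●○○
○○○●●○
○○○○○○
12) ○○○○○○
○○○○○○
○○●●●●
○○●●○v
○○○●●○
○○○○○○
13) ○○○○○○
○○○○○○
○○●●●●
○○●●<●
○○○●●○
○○○○○○
14) ○○○○○○
○○○○○○
○○●●^●
○○●●●●
○○○●●○
○○○○○○
15) ○○○○○○
○○○○○○
○○●<○●
○○●●●●
○○○●●○
○○○○○○
16) ○○○○○○
○○○○○○
○○●○○●
○○●v●●
○○○●●○
○○○○○○
17) ○○○○○○
○○○○○○
○○●○○●
○○●○>●
○○○●●○
○○○○○○
18) ○○○○○○
○○○○○○
○○●○^●
○○●○○●
○○○●●○
○○○○○○
19) ○○○○○○
○○○○○○
○○●○●>
○○●○○●
○○○●●○
○○○○○○
20) ○○○○○○
○○○○○^
○○●○●○
○○●○○●
○○○●●○
○○○○○○
21) ○○○○○○
>○○○○●
○○●○●○
○○●○○●
○○○●●○
○○○○○○
22) ○○○○○○
●○○○○●
v○●○●○
○○●○○●
○○○●●○
○○○○○○
23) ○○○○○○
●○○○○●
●○●○●<
○○●○○●
○○○●●○
○○○○○○
24) ○○○○○○
●○○○○^
●○●○●●
○○●○○●
○○○●●○
○○○○○○
25) ○○○○○○
●○○○<○
●○●○●●
○○●○○●
○○○●●○
○○○○○○
26) ○○○○^○
●○○○●○
●○●○●●
○○●○○●
○○○●●○
○○○○○○
27) ○○○○●>
●○○○●○
●○●○●●
○○●○○●
○○○●●○
○○○○○○
28) ○○○○●●
●○○○●v
●○●○●●
○○●○○●
○○○●●○
○○○○○○
29) ○○○○●●
●○○○<●
●○●○●●
○○●○○●
○○○●●○
○○○○○○

0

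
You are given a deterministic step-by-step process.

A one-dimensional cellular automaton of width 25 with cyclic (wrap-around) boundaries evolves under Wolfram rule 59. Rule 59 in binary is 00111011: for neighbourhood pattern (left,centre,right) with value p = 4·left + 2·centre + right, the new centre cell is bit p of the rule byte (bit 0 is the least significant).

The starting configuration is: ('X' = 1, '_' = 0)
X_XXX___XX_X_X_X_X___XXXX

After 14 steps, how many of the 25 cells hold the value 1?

step 0: X_XXX___XX_X_X_X_X___XXXX
step 1: _XX__XXXX_X_X_X_X_XXXX___
step 2: XX_XXX___X_X_X_X_XX___XXX
step 3: __XX__XXX_X_X_X_XX_XXXX__
step 4: XXX_XXX__X_X_X_XX_XX___XX
step 5: ___XX__XX_X_X_XX_XX_XXXX_
step 6: XXXX_XXX_X_X_XX_XX_XX___X
step 7: ____XX__X_X_XX_XX_XX_XXXX
step 8: XXXXX_XX_X_XX_XX_XX_XX___
step 9: X____XX_X_XX_XX_XX_XX_XXX
step 10: _XXXXX_X_XX_XX_XX_XX_XX__
step 11: XX____X_XX_XX_XX_XX_XX_XX
step 12: __XXXX_XX_XX_XX_XX_XX_XX_
step 13: XXX___XX_XX_XX_XX_XX_XX_X
step 14: ___XXXX_XX_XX_XX_XX_XX_XX

16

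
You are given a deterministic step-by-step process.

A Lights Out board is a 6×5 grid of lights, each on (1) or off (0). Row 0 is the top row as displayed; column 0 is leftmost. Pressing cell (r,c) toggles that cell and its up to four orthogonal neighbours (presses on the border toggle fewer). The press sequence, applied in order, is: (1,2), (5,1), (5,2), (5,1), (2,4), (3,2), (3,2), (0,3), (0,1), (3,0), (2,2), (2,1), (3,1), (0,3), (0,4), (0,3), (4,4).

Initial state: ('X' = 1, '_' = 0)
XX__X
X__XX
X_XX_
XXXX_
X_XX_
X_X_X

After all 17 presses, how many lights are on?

t=0: XX__X
X__XX
X_XX_
XXXX_
X_XX_
X_X_X
t=1: XXX_X
XXX_X
X__X_
XXXX_
X_XX_
X_X_X
t=2: XXX_X
XXX_X
X__X_
XXXX_
XXXX_
_X__X
t=3: XXX_X
XXX_X
X__X_
XXXX_
XX_X_
__XXX
t=4: XXX_X
XXX_X
X__X_
XXXX_
X__X_
XX_XX
t=5: XXX_X
XXX__
X___X
XXXXX
X__X_
XX_XX
t=6: XXX_X
XXX__
X_X_X
X___X
X_XX_
XX_XX
t=7: XXX_X
XXX__
X___X
XXXXX
X__X_
XX_XX
t=8: XX_X_
XXXX_
X___X
XXXXX
X__X_
XX_XX
t=9: __XX_
X_XX_
X___X
XXXXX
X__X_
XX_XX
t=10: __XX_
X_XX_
____X
__XXX
___X_
XX_XX
t=11: __XX_
X__X_
_XXXX
___XX
___X_
XX_XX
t=12: __XX_
XX_X_
X__XX
_X_XX
___X_
XX_XX
t=13: __XX_
XX_X_
XX_XX
X_XXX
_X_X_
XX_XX
t=14: ____X
XX___
XX_XX
X_XXX
_X_X_
XX_XX
t=15: ___X_
XX__X
XX_XX
X_XXX
_X_X_
XX_XX
t=16: __X_X
XX_XX
XX_XX
X_XXX
_X_X_
XX_XX
t=17: __X_X
XX_XX
XX_XX
X_XX_
_X__X
XX_X_

18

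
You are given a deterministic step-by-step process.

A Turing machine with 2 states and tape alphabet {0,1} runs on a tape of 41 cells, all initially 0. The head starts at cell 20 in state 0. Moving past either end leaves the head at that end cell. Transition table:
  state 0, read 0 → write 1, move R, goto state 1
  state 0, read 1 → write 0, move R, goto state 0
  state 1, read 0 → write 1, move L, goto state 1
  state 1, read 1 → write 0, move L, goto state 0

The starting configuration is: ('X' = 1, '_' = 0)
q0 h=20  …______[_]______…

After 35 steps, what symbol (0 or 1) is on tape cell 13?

step 0: q0 h=20  …______[_]______…
step 1: q1 h=21  …_____X[_]______…
step 2: q1 h=20  …______[X]X_____…
step 3: q0 h=19  …______[_]_X____…
step 4: q1 h=20  …_____X[_]X_____…
step 5: q1 h=19  …______[X]XX____…
step 6: q0 h=18  …______[_]_XX___…
step 7: q1 h=19  …_____X[_]XX____…
step 8: q1 h=18  …______[X]XXX___…
step 9: q0 h=17  …______[_]_XXX__…
step 10: q1 h=18  …_____X[_]XXX___…
step 11: q1 h=17  …______[X]XXXX__…
step 12: q0 h=16  …______[_]_XXXX_…
step 13: q1 h=17  …_____X[_]XXXX__…
step 14: q1 h=16  …______[X]XXXXX_…
step 15: q0 h=15  …______[_]_XXXXX…
step 16: q1 h=16  …_____X[_]XXXXX_…
step 17: q1 h=15  …______[X]XXXXXX…
step 18: q0 h=14  …______[_]_XXXXX…
step 19: q1 h=15  …_____X[_]XXXXXX…
step 20: q1 h=14  …______[X]XXXXXX…
step 21: q0 h=13  …______[_]_XXXXX…
step 22: q1 h=14  …_____X[_]XXXXXX…
step 23: q1 h=13  …______[X]XXXXXX…
step 24: q0 h=12  …______[_]_XXXXX…
step 25: q1 h=13  …_____X[_]XXXXXX…
step 26: q1 h=12  …______[X]XXXXXX…
step 27: q0 h=11  …______[_]_XXXXX…
step 28: q1 h=12  …_____X[_]XXXXXX…
step 29: q1 h=11  …______[X]XXXXXX…
step 30: q0 h=10  …______[_]_XXXXX…
step 31: q1 h=11  …_____X[_]XXXXXX…
step 32: q1 h=10  …______[X]XXXXXX…
step 33: q0 h= 9  …______[_]_XXXXX…
step 34: q1 h=10  …_____X[_]XXXXXX…
step 35: q1 h= 9  …______[X]XXXXXX…

1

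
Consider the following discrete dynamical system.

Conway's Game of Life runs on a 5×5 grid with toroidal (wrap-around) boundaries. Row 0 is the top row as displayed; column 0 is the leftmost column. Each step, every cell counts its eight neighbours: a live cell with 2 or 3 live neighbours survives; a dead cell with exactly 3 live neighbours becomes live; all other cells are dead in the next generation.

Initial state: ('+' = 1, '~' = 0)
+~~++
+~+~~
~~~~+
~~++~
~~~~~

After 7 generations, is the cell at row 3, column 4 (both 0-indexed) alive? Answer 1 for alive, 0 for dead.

gen 0: +~~++
+~+~~
~~~~+
~~++~
~~~~~
gen 1: ++~++
++~~~
~++~+
~~~+~
~~+~~
gen 2: ~~~++
~~~~~
~++++
~+~+~
+++~~
gen 3: +++++
+~~~~
++~++
~~~~~
++~~~
gen 4: ~~++~
~~~~~
++~~+
~~+~~
~~~+~
gen 5: ~~++~
+++++
++~~~
+++++
~~~+~
gen 6: +~~~~
~~~~~
~~~~~
~~~+~
+~~~~
gen 7: ~~~~~
~~~~~
~~~~~
~~~~~
~~~~+

0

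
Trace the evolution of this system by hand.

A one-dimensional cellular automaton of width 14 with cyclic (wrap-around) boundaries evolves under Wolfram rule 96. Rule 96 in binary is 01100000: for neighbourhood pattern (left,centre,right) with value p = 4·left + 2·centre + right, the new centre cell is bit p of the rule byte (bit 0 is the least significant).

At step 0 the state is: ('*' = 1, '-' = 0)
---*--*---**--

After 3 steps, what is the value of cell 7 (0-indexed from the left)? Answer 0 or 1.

0) ---*--*---**--
1) -----------*--
2) --------------
3) --------------

0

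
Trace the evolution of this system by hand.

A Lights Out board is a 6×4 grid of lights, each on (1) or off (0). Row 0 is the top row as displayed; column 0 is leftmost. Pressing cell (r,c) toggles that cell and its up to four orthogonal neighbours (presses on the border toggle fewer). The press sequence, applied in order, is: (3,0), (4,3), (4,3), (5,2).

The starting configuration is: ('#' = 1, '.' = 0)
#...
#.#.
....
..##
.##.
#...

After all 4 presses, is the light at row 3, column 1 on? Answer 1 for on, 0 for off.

1

t=0: #...
#.#.
....
..##
.##.
#...
t=1: #...
#.#.
#...
####
###.
#...
t=2: #...
#.#.
#...
###.
##.#
#..#
t=3: #...
#.#.
#...
####
###.
#...
t=4: #...
#.#.
#...
####
##..
####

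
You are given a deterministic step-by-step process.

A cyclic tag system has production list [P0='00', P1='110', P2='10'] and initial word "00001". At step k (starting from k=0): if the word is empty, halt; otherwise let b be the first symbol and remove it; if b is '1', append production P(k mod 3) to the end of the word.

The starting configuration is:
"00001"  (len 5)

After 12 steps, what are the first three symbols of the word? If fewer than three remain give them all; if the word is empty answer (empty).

[0] "00001"  (len 5)
[1] "0001"  (len 4)
[2] "001"  (len 3)
[3] "01"  (len 2)
[4] "1"  (len 1)
[5] "110"  (len 3)
[6] "1010"  (len 4)
[7] "01000"  (len 5)
[8] "1000"  (len 4)
[9] "00010"  (len 5)
[10] "0010"  (len 4)
[11] "010"  (len 3)
[12] "10"  (len 2)

10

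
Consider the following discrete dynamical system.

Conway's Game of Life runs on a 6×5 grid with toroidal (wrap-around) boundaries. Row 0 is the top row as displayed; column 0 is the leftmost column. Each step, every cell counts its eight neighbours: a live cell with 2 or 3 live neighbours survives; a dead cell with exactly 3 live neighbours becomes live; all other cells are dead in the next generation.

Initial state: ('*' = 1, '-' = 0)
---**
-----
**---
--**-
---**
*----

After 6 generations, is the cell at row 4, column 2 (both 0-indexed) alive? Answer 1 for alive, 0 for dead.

k=0  ---**
-----
**---
--**-
---**
*----
k=1  ----*
*---*
-**--
****-
--***
*----
k=2  ----*
**-**
-----
*----
-----
*----
k=3  -*-*-
*--**
-*---
-----
-----
-----
k=4  *-**-
**-**
*---*
-----
-----
-----
k=5  *-**-
-----
-*-*-
-----
-----
-----
k=6  -----
-*-**
-----
-----
-----
-----

0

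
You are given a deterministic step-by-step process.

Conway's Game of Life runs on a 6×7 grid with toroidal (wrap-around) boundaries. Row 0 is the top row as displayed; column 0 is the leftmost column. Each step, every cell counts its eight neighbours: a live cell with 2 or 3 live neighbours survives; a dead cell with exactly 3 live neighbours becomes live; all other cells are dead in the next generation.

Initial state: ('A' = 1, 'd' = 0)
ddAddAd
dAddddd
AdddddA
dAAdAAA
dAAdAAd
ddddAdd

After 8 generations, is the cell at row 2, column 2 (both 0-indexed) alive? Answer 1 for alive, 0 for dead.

[0] ddAddAd
dAddddd
AdddddA
dAAdAAA
dAAdAAd
ddddAdd
[1] ddddddd
AAddddA
ddAdddA
ddAdAdd
AAAdddA
dAAdAdd
[2] ddAdddd
AAddddA
ddAAdAA
ddAddAA
AddddAd
ddAAddd
[3] AdAAddd
AAdAdAA
ddAAAdd
AAAAddd
dAAAAAd
dAAAddd
[4] ddddddd
AddddAA
dddddAd
AddddAd
ddddddd
Adddddd
[5] Adddddd
dddddAA
AdddAAd
ddddddA
ddddddA
ddddddd
[6] ddddddA
AdddAAd
AdddAdd
AdddddA
ddddddd
ddddddd
[7] dddddAA
AdddAAd
AAddAdd
AdddddA
ddddddd
ddddddd
[8] ddddAAA
AAddAdd
dAddAdd
AAddddA
ddddddd
ddddddd

0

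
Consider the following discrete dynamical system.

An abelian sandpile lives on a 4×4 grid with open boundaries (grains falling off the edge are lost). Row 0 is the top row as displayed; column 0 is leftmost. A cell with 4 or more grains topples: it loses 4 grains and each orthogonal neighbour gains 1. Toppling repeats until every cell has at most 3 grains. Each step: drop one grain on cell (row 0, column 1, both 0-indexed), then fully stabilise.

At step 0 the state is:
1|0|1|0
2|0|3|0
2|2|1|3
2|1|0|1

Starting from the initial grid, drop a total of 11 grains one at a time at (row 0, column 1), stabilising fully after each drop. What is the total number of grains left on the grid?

step 0: 1|0|1|0
2|0|3|0
2|2|1|3
2|1|0|1
step 1: 1|1|1|0
2|0|3|0
2|2|1|3
2|1|0|1
step 2: 1|2|1|0
2|0|3|0
2|2|1|3
2|1|0|1
step 3: 1|3|1|0
2|0|3|0
2|2|1|3
2|1|0|1
step 4: 2|0|2|0
2|1|3|0
2|2|1|3
2|1|0|1
step 5: 2|1|2|0
2|1|3|0
2|2|1|3
2|1|0|1
step 6: 2|2|2|0
2|1|3|0
2|2|1|3
2|1|0|1
step 7: 2|3|2|0
2|1|3|0
2|2|1|3
2|1|0|1
step 8: 3|0|3|0
2|2|3|0
2|2|1|3
2|1|0|1
step 9: 3|1|3|0
2|2|3|0
2|2|1|3
2|1|0|1
step 10: 3|2|3|0
2|2|3|0
2|2|1|3
2|1|0|1
step 11: 3|3|3|0
2|2|3|0
2|2|1|3
2|1|0|1

28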